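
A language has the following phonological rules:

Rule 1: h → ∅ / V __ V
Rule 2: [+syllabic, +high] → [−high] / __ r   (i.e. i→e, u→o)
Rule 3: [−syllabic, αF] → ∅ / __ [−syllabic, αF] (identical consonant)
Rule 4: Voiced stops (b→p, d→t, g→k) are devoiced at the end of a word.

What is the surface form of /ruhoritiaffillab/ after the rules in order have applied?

ruoritiafilap

Rule 1 (intervocalic h-deletion): /h/ occurs between vowels /u/ and /o/, so it deletes. /ruhoritiaffillab/ → ruoritiaffillab.
Rule 2 (pre-rhotic lowering): no segment meets the environment; /ruoritiaffillab/ is unchanged.
Rule 3 (degemination): /ff/ is a geminate; the first /f/ deletes. /ll/ is a geminate; the first /l/ deletes. /ruoritiaffillab/ → ruoritiafilab.
Rule 4 (final devoicing): /b/ is a voiced stop in word-final position, so it devoices to [p]. /ruoritiafilab/ → ruoritiafilap.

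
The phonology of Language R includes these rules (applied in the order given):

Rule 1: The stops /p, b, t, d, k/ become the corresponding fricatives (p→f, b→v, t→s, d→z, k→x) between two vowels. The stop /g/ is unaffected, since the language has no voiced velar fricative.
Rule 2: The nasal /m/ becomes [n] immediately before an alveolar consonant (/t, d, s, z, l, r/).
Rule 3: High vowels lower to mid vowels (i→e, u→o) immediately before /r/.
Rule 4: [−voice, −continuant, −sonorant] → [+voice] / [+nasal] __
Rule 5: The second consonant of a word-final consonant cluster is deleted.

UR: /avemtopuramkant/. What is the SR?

avendoforamgan

Rule 1 (intervocalic spirantization): /p/ is a stop between vowels /o/ and /u/, so it spirantizes to the fricative [f]. /avemtopuramkant/ → avemtofuramkant.
Rule 2 (nasal place assimilation): /m/ precedes the alveolar consonant /t/, so it assimilates in place to [n]. /avemtofuramkant/ → aventofuramkant.
Rule 3 (pre-rhotic lowering): /u/ is a high vowel immediately before /r/, so it lowers to [o]. /aventofuramkant/ → aventoforamkant.
Rule 4 (post-nasal voicing): /t/ is a voiceless stop immediately after the nasal /n/, so it voices to [d]. /k/ is a voiceless stop immediately after the nasal /m/, so it voices to [g]. /t/ is a voiceless stop immediately after the nasal /n/, so it voices to [d]. /aventoforamkant/ → avendoforamgand.
Rule 5 (final cluster simplification): /d/ is the second consonant of a word-final cluster /nd/, so it deletes. /avendoforamgand/ → avendoforamgan.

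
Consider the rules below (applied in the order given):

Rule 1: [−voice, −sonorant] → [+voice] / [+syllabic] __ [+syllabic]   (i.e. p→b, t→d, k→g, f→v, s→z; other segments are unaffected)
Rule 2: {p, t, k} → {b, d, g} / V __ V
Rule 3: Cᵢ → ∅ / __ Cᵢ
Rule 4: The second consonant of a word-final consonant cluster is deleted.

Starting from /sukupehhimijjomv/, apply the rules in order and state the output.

sugubehimijom

Rule 1 (intervocalic voicing): /k/ is a voiceless obstruent between vowels /u/ and /u/, so it voices to [g]. /p/ is a voiceless obstruent between vowels /u/ and /e/, so it voices to [b]. /sukupehhimijjomv/ → sugubehhimijjomv.
Rule 2 (intervocalic voicing): no segment meets the environment; /sugubehhimijjomv/ is unchanged.
Rule 3 (degemination): /hh/ is a geminate; the first /h/ deletes. /jj/ is a geminate; the first /j/ deletes. /sugubehhimijjomv/ → sugubehimijomv.
Rule 4 (final cluster simplification): /v/ is the second consonant of a word-final cluster /mv/, so it deletes. /sugubehimijomv/ → sugubehimijom.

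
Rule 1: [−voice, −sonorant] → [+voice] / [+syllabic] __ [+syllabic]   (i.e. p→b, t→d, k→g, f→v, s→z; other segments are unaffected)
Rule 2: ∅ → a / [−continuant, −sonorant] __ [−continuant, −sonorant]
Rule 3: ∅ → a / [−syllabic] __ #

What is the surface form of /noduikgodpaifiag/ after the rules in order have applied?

Rule 1 (intervocalic voicing): /f/ is a voiceless obstruent between vowels /i/ and /i/, so it voices to [v]. /noduikgodpaifiag/ → noduikgodpaiviag.
Rule 2 (stop-cluster a-epenthesis): /k/ and /g/ form a stop–stop cluster, so [a] is inserted between them. /d/ and /p/ form a stop–stop cluster, so [a] is inserted between them. /noduikgodpaiviag/ → noduikagodapaiviag.
Rule 3 (final a-epenthesis): the form ends in the consonant /g/, so [a] is inserted word-finally. /noduikagodapaiviag/ → noduikagodapaiviaga.

noduikagodapaiviaga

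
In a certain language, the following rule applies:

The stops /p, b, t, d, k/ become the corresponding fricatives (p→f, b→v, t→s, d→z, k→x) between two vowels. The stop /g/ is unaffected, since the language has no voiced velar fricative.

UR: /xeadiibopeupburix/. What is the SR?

Scanning /xeadiibopeupburix/: /d/ is a stop between vowels /a/ and /i/, so it spirantizes to the fricative [z]; /b/ is a stop between vowels /i/ and /o/, so it spirantizes to the fricative [v]; /p/ is a stop between vowels /o/ and /e/, so it spirantizes to the fricative [f]; /p/ at position 12 is not in the conditioning environment; /b/ at position 13 is not in the conditioning environment.
Result: [xeaziivofeupburix].

xeaziivofeupburix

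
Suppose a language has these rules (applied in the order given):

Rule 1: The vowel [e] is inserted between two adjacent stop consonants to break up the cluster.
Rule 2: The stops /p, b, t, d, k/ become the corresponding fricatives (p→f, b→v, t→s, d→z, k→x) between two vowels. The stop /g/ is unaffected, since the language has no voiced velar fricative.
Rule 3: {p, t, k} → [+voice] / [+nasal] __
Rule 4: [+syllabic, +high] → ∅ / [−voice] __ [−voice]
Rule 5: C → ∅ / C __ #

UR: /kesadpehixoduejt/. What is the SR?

Rule 1 (stop-cluster e-epenthesis): /d/ and /p/ form a stop–stop cluster, so [e] is inserted between them. /kesadpehixoduejt/ → kesadepehixoduejt.
Rule 2 (intervocalic spirantization): /d/ is a stop between vowels /a/ and /e/, so it spirantizes to the fricative [z]. /p/ is a stop between vowels /e/ and /e/, so it spirantizes to the fricative [f]. /d/ is a stop between vowels /o/ and /u/, so it spirantizes to the fricative [z]. /kesadepehixoduejt/ → kesazefehixozuejt.
Rule 3 (post-nasal voicing): no segment meets the environment; /kesazefehixozuejt/ is unchanged.
Rule 4 (high vowel syncope): /i/ is a high vowel flanked by voiceless consonants /h/ and /x/, so it deletes. /kesazefehixozuejt/ → kesazefehxozuejt.
Rule 5 (final cluster simplification): /t/ is the second consonant of a word-final cluster /jt/, so it deletes. /kesazefehxozuejt/ → kesazefehxozuej.

kesazefehxozuej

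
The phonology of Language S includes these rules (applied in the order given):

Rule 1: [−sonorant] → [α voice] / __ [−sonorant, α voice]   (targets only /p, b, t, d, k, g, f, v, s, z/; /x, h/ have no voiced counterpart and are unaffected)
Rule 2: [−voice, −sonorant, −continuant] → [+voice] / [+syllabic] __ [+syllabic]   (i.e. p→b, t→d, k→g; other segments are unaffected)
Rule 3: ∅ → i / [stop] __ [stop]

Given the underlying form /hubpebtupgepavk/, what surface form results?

hupipepitubigebafk

Rule 1 (regressive voicing assimilation): /b/ precedes the voiceless obstruent /p/, so it devoices to [p] by assimilation. /b/ precedes the voiceless obstruent /t/, so it devoices to [p] by assimilation. /p/ precedes the voiced obstruent /g/, so it voices to [b] by assimilation. /v/ precedes the voiceless obstruent /k/, so it devoices to [f] by assimilation. /hubpebtupgepavk/ → huppeptubgepafk.
Rule 2 (intervocalic voicing): /p/ is a voiceless stop between vowels /e/ and /a/, so it voices to [b]. /huppeptubgepafk/ → huppeptubgebafk.
Rule 3 (stop-cluster i-epenthesis): /p/ and /p/ form a stop–stop cluster, so [i] is inserted between them. /p/ and /t/ form a stop–stop cluster, so [i] is inserted between them. /b/ and /g/ form a stop–stop cluster, so [i] is inserted between them. /huppeptubgebafk/ → hupipepitubigebafk.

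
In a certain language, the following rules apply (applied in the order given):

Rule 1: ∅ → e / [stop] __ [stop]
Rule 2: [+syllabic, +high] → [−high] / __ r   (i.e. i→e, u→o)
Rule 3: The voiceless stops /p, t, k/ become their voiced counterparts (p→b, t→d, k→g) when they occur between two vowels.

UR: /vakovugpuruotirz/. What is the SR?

vagovugeboruoderz

Rule 1 (stop-cluster e-epenthesis): /g/ and /p/ form a stop–stop cluster, so [e] is inserted between them. /vakovugpuruotirz/ → vakovugepuruotirz.
Rule 2 (pre-rhotic lowering): /u/ is a high vowel immediately before /r/, so it lowers to [o]. /i/ is a high vowel immediately before /r/, so it lowers to [e]. /vakovugepuruotirz/ → vakovugeporuoterz.
Rule 3 (intervocalic voicing): /k/ is a voiceless stop between vowels /a/ and /o/, so it voices to [g]. /p/ is a voiceless stop between vowels /e/ and /o/, so it voices to [b]. /t/ is a voiceless stop between vowels /o/ and /e/, so it voices to [d]. /vakovugeporuoterz/ → vagovugeboruoderz.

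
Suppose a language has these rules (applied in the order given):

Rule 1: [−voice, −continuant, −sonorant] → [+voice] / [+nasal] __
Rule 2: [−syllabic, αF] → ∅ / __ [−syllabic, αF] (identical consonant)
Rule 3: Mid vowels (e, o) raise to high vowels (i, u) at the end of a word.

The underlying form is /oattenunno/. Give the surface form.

oatenunu

Rule 1 (post-nasal voicing): no segment meets the environment; /oattenunno/ is unchanged.
Rule 2 (degemination): /tt/ is a geminate; the first /t/ deletes. /nn/ is a geminate; the first /n/ deletes. /oattenunno/ → oatenuno.
Rule 3 (final vowel raising): /o/ is a mid vowel in word-final position, so it raises to [u]. /oatenuno/ → oatenunu.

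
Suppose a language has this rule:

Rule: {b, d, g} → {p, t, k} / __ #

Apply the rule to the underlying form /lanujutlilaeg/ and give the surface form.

/g/ is a voiced stop in word-final position, so it devoices to [k].
Surface form: [lanujutlilaek].

lanujutlilaek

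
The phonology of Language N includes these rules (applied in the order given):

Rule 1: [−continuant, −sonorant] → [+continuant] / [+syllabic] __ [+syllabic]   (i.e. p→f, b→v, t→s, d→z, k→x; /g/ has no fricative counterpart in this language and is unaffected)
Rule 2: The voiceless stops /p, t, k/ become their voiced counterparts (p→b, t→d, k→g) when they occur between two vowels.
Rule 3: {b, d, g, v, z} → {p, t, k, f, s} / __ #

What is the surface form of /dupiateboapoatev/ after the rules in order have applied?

Rule 1 (intervocalic spirantization): /p/ is a stop between vowels /u/ and /i/, so it spirantizes to the fricative [f]. /t/ is a stop between vowels /a/ and /e/, so it spirantizes to the fricative [s]. /b/ is a stop between vowels /e/ and /o/, so it spirantizes to the fricative [v]. /p/ is a stop between vowels /a/ and /o/, so it spirantizes to the fricative [f]. /t/ is a stop between vowels /a/ and /e/, so it spirantizes to the fricative [s]. /dupiateboapoatev/ → dufiasevoafoasev.
Rule 2 (intervocalic voicing): no segment meets the environment; /dufiasevoafoasev/ is unchanged.
Rule 3 (final devoicing): /v/ is a voiced obstruent in word-final position, so it devoices to [f]. /dufiasevoafoasev/ → dufiasevoafoasef.

dufiasevoafoasef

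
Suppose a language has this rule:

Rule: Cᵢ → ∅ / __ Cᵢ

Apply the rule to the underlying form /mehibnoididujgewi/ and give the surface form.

No segment of /mehibnoididujgewi/ meets the structural description of the rule, so the form surfaces unchanged.

mehibnoididujgewi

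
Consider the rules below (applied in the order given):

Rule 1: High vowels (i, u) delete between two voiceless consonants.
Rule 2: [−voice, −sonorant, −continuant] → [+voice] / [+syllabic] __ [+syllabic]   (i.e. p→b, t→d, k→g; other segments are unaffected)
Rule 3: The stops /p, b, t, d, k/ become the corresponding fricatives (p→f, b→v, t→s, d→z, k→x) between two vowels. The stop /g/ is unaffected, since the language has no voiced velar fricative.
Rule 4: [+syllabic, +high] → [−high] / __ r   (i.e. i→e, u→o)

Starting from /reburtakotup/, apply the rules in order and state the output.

revortagotp

Rule 1 (high vowel syncope): /u/ is a high vowel flanked by voiceless consonants /t/ and /p/, so it deletes. /reburtakotup/ → reburtakotp.
Rule 2 (intervocalic voicing): /k/ is a voiceless stop between vowels /a/ and /o/, so it voices to [g]. /reburtakotp/ → reburtagotp.
Rule 3 (intervocalic spirantization): /b/ is a stop between vowels /e/ and /u/, so it spirantizes to the fricative [v]. /reburtagotp/ → revurtagotp.
Rule 4 (pre-rhotic lowering): /u/ is a high vowel immediately before /r/, so it lowers to [o]. /revurtagotp/ → revortagotp.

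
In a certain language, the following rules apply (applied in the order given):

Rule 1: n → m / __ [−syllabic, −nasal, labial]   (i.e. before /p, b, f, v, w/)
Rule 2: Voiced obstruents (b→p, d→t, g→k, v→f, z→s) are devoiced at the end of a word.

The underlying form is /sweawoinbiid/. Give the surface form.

sweawoimbiit

Rule 1 (nasal place assimilation): /n/ precedes the labial consonant /b/, so it assimilates in place to [m]. /sweawoinbiid/ → sweawoimbiid.
Rule 2 (final devoicing): /d/ is a voiced obstruent in word-final position, so it devoices to [t]. /sweawoimbiid/ → sweawoimbiit.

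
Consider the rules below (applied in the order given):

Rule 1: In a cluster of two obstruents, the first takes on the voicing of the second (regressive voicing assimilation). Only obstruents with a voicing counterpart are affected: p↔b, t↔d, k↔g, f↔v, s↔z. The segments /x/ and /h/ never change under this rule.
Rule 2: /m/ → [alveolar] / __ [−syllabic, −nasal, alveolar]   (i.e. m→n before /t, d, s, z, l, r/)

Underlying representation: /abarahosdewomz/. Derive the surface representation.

abarahozdewonz

Rule 1 (regressive voicing assimilation): /s/ precedes the voiced obstruent /d/, so it voices to [z] by assimilation. /abarahosdewomz/ → abarahozdewomz.
Rule 2 (nasal place assimilation): /m/ precedes the alveolar consonant /z/, so it assimilates in place to [n]. /abarahozdewomz/ → abarahozdewonz.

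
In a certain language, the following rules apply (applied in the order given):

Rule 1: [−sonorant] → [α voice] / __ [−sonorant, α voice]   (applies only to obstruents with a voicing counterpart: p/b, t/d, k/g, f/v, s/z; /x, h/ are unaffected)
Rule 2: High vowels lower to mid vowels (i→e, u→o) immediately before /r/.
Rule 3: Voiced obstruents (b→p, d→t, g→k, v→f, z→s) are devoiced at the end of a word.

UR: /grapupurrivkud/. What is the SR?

grapuporrifkut

Rule 1 (regressive voicing assimilation): /v/ precedes the voiceless obstruent /k/, so it devoices to [f] by assimilation. /grapupurrivkud/ → grapupurrifkud.
Rule 2 (pre-rhotic lowering): /u/ is a high vowel immediately before /r/, so it lowers to [o]. /grapupurrifkud/ → grapuporrifkud.
Rule 3 (final devoicing): /d/ is a voiced obstruent in word-final position, so it devoices to [t]. /grapuporrifkud/ → grapuporrifkut.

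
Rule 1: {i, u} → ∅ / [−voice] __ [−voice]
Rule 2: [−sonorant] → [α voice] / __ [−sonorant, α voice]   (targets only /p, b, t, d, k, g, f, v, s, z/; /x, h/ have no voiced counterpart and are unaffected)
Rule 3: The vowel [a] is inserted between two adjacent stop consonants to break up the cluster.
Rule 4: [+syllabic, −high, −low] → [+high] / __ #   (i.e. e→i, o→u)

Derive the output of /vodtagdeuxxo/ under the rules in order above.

votatagadeuxxu

Rule 1 (high vowel syncope): no segment meets the environment; /vodtagdeuxxo/ is unchanged.
Rule 2 (regressive voicing assimilation): /d/ precedes the voiceless obstruent /t/, so it devoices to [t] by assimilation. /vodtagdeuxxo/ → vottagdeuxxo.
Rule 3 (stop-cluster a-epenthesis): /t/ and /t/ form a stop–stop cluster, so [a] is inserted between them. /g/ and /d/ form a stop–stop cluster, so [a] is inserted between them. /vottagdeuxxo/ → votatagadeuxxo.
Rule 4 (final vowel raising): /o/ is a mid vowel in word-final position, so it raises to [u]. /votatagadeuxxo/ → votatagadeuxxu.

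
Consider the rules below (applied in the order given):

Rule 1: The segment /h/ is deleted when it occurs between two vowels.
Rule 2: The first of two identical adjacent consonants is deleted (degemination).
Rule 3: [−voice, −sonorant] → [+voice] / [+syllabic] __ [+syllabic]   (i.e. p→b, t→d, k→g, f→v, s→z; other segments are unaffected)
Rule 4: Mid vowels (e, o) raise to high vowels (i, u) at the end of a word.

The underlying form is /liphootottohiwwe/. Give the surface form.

liphoododoiwi

Rule 1 (intervocalic h-deletion): /h/ occurs between vowels /o/ and /i/, so it deletes. /liphootottohiwwe/ → liphootottoiwwe.
Rule 2 (degemination): /tt/ is a geminate; the first /t/ deletes. /ww/ is a geminate; the first /w/ deletes. /liphootottoiwwe/ → liphoototoiwe.
Rule 3 (intervocalic voicing): /t/ is a voiceless obstruent between vowels /o/ and /o/, so it voices to [d]. /t/ is a voiceless obstruent between vowels /o/ and /o/, so it voices to [d]. /liphoototoiwe/ → liphoododoiwe.
Rule 4 (final vowel raising): /e/ is a mid vowel in word-final position, so it raises to [i]. /liphoododoiwe/ → liphoododoiwi.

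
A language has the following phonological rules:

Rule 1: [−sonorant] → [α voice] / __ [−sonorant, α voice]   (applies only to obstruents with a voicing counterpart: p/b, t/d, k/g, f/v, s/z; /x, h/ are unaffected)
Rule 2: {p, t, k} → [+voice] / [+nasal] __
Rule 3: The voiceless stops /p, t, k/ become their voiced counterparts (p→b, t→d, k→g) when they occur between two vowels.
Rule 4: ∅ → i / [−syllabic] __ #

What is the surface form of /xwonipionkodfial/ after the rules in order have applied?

xwonibiongotfiali

Rule 1 (regressive voicing assimilation): /d/ precedes the voiceless obstruent /f/, so it devoices to [t] by assimilation. /xwonipionkodfial/ → xwonipionkotfial.
Rule 2 (post-nasal voicing): /k/ is a voiceless stop immediately after the nasal /n/, so it voices to [g]. /xwonipionkotfial/ → xwonipiongotfial.
Rule 3 (intervocalic voicing): /p/ is a voiceless stop between vowels /i/ and /i/, so it voices to [b]. /xwonipiongotfial/ → xwonibiongotfial.
Rule 4 (final i-epenthesis): the form ends in the consonant /l/, so [i] is inserted word-finally. /xwonibiongotfial/ → xwonibiongotfiali.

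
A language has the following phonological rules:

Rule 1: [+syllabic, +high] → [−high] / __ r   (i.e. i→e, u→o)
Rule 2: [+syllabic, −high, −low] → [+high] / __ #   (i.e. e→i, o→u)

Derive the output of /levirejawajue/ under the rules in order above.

Rule 1 (pre-rhotic lowering): /i/ is a high vowel immediately before /r/, so it lowers to [e]. /levirejawajue/ → leverejawajue.
Rule 2 (final vowel raising): /e/ is a mid vowel in word-final position, so it raises to [i]. /leverejawajue/ → leverejawajui.

leverejawajui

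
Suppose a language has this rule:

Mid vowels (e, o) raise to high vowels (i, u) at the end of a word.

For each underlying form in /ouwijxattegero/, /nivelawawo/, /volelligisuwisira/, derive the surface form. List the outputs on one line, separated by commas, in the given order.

/ouwijxattegero/: /o/ is a mid vowel in word-final position, so it raises to [u]. → [ouwijxattegeru].
/nivelawawo/: /o/ is a mid vowel in word-final position, so it raises to [u]. → [nivelawawu].
/volelligisuwisira/: the rule's environment is not met; surfaces unchanged as [volelligisuwisira].

ouwijxattegeru, nivelawawu, volelligisuwisira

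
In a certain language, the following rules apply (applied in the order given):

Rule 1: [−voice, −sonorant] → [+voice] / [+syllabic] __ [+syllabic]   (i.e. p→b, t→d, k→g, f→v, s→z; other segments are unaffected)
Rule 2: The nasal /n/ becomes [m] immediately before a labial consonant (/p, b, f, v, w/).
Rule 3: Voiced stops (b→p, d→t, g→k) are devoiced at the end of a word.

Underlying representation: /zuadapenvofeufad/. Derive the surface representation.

Rule 1 (intervocalic voicing): /p/ is a voiceless obstruent between vowels /a/ and /e/, so it voices to [b]. /f/ is a voiceless obstruent between vowels /o/ and /e/, so it voices to [v]. /f/ is a voiceless obstruent between vowels /u/ and /a/, so it voices to [v]. /zuadapenvofeufad/ → zuadabenvoveuvad.
Rule 2 (nasal place assimilation): /n/ precedes the labial consonant /v/, so it assimilates in place to [m]. /zuadabenvoveuvad/ → zuadabemvoveuvad.
Rule 3 (final devoicing): /d/ is a voiced stop in word-final position, so it devoices to [t]. /zuadabemvoveuvad/ → zuadabemvoveuvat.

zuadabemvoveuvat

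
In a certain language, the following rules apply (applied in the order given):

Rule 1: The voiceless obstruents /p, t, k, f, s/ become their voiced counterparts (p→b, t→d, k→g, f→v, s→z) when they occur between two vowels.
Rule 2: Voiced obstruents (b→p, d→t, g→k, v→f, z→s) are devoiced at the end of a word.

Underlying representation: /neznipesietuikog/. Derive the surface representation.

Rule 1 (intervocalic voicing): /p/ is a voiceless obstruent between vowels /i/ and /e/, so it voices to [b]. /s/ is a voiceless obstruent between vowels /e/ and /i/, so it voices to [z]. /t/ is a voiceless obstruent between vowels /e/ and /u/, so it voices to [d]. /k/ is a voiceless obstruent between vowels /i/ and /o/, so it voices to [g]. /neznipesietuikog/ → neznibezieduigog.
Rule 2 (final devoicing): /g/ is a voiced obstruent in word-final position, so it devoices to [k]. /neznibezieduigog/ → neznibezieduigok.

neznibezieduigok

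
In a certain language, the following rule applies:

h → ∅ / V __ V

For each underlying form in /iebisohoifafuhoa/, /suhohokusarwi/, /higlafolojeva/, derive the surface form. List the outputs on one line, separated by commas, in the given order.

/iebisohoifafuhoa/: /h/ occurs between vowels /o/ and /o/, so it deletes. /h/ occurs between vowels /u/ and /o/, so it deletes. → [iebisooifafuoa].
/suhohokusarwi/: /h/ occurs between vowels /u/ and /o/, so it deletes. /h/ occurs between vowels /o/ and /o/, so it deletes. → [suookusarwi].
/higlafolojeva/: the rule's environment is not met; surfaces unchanged as [higlafolojeva].

iebisooifafuoa, suookusarwi, higlafolojeva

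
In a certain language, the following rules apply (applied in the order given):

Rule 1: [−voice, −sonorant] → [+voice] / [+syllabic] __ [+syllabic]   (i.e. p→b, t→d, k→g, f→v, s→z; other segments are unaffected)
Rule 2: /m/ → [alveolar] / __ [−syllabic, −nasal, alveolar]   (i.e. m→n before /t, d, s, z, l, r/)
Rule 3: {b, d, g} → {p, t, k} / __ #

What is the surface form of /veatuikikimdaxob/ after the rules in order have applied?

veaduigigindaxop

Rule 1 (intervocalic voicing): /t/ is a voiceless obstruent between vowels /a/ and /u/, so it voices to [d]. /k/ is a voiceless obstruent between vowels /i/ and /i/, so it voices to [g]. /k/ is a voiceless obstruent between vowels /i/ and /i/, so it voices to [g]. /veatuikikimdaxob/ → veaduigigimdaxob.
Rule 2 (nasal place assimilation): /m/ precedes the alveolar consonant /d/, so it assimilates in place to [n]. /veaduigigimdaxob/ → veaduigigindaxob.
Rule 3 (final devoicing): /b/ is a voiced stop in word-final position, so it devoices to [p]. /veaduigigindaxob/ → veaduigigindaxop.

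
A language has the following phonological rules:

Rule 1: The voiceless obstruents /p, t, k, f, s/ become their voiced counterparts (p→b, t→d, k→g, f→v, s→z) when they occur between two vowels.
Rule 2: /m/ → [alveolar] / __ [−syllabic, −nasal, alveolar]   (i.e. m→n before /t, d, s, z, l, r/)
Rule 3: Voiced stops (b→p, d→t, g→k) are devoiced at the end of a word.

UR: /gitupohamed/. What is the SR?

Rule 1 (intervocalic voicing): /t/ is a voiceless obstruent between vowels /i/ and /u/, so it voices to [d]. /p/ is a voiceless obstruent between vowels /u/ and /o/, so it voices to [b]. /gitupohamed/ → gidubohamed.
Rule 2 (nasal place assimilation): no segment meets the environment; /gidubohamed/ is unchanged.
Rule 3 (final devoicing): /d/ is a voiced stop in word-final position, so it devoices to [t]. /gidubohamed/ → gidubohamet.

gidubohamet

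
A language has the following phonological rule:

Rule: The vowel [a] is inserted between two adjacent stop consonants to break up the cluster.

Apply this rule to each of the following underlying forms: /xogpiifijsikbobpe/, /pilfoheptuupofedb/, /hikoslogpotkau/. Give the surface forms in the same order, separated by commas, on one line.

xogapiifijsikabobape, pilfohepatuupofedab, hikoslogapotakau

/xogpiifijsikbobpe/: /g/ and /p/ form a stop–stop cluster, so [a] is inserted between them. /k/ and /b/ form a stop–stop cluster, so [a] is inserted between them. /b/ and /p/ form a stop–stop cluster, so [a] is inserted between them. → [xogapiifijsikabobape].
/pilfoheptuupofedb/: /p/ and /t/ form a stop–stop cluster, so [a] is inserted between them. /d/ and /b/ form a stop–stop cluster, so [a] is inserted between them. → [pilfohepatuupofedab].
/hikoslogpotkau/: /g/ and /p/ form a stop–stop cluster, so [a] is inserted between them. /t/ and /k/ form a stop–stop cluster, so [a] is inserted between them. → [hikoslogapotakau].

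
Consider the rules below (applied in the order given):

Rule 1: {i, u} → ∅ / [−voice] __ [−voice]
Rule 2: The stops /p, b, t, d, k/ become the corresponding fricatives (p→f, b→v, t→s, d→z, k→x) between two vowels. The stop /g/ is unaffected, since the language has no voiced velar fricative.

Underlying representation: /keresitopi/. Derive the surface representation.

kerestofi

Rule 1 (high vowel syncope): /i/ is a high vowel flanked by voiceless consonants /s/ and /t/, so it deletes. /keresitopi/ → kerestopi.
Rule 2 (intervocalic spirantization): /p/ is a stop between vowels /o/ and /i/, so it spirantizes to the fricative [f]. /kerestopi/ → kerestofi.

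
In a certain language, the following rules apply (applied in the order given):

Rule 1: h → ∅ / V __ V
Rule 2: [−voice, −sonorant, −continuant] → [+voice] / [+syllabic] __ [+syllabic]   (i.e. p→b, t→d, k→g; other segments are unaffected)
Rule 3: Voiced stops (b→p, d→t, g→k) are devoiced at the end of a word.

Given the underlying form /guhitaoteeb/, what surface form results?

Rule 1 (intervocalic h-deletion): /h/ occurs between vowels /u/ and /i/, so it deletes. /guhitaoteeb/ → guitaoteeb.
Rule 2 (intervocalic voicing): /t/ is a voiceless stop between vowels /i/ and /a/, so it voices to [d]. /t/ is a voiceless stop between vowels /o/ and /e/, so it voices to [d]. /guitaoteeb/ → guidaodeeb.
Rule 3 (final devoicing): /b/ is a voiced stop in word-final position, so it devoices to [p]. /guidaodeeb/ → guidaodeep.

guidaodeep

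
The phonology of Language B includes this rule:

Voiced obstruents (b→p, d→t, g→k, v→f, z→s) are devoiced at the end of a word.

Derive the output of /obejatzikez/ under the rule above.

Scanning /obejatzikez/: /b/ at position 2 is not in the conditioning environment; /z/ at position 7 is not in the conditioning environment; /z/ is a voiced obstruent in word-final position, so it devoices to [s].
Result: [obejatzikes].

obejatzikes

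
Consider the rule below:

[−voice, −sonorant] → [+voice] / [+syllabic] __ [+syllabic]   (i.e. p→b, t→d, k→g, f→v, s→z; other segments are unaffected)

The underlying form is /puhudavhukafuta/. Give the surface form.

Scanning /puhudavhukafuta/: /p/ at position 1 is not in the conditioning environment; /k/ is a voiceless obstruent between vowels /u/ and /a/, so it voices to [g]; /f/ is a voiceless obstruent between vowels /a/ and /u/, so it voices to [v]; /t/ is a voiceless obstruent between vowels /u/ and /a/, so it voices to [d].
Result: [puhudavhugavuda].

puhudavhugavuda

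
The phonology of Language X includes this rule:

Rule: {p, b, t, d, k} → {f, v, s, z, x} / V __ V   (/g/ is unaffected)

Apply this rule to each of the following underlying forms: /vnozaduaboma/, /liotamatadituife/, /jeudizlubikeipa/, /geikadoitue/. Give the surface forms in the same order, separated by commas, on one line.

/vnozaduaboma/: /d/ is a stop between vowels /a/ and /u/, so it spirantizes to the fricative [z]. /b/ is a stop between vowels /a/ and /o/, so it spirantizes to the fricative [v]. → [vnozazuavoma].
/liotamatadituife/: /t/ is a stop between vowels /o/ and /a/, so it spirantizes to the fricative [s]. /t/ is a stop between vowels /a/ and /a/, so it spirantizes to the fricative [s]. /d/ is a stop between vowels /a/ and /i/, so it spirantizes to the fricative [z]. /t/ is a stop between vowels /i/ and /u/, so it spirantizes to the fricative [s]. → [liosamasazisuife].
/jeudizlubikeipa/: /d/ is a stop between vowels /u/ and /i/, so it spirantizes to the fricative [z]. /b/ is a stop between vowels /u/ and /i/, so it spirantizes to the fricative [v]. /k/ is a stop between vowels /i/ and /e/, so it spirantizes to the fricative [x]. /p/ is a stop between vowels /i/ and /a/, so it spirantizes to the fricative [f]. → [jeuzizluvixeifa].
/geikadoitue/: /k/ is a stop between vowels /i/ and /a/, so it spirantizes to the fricative [x]. /d/ is a stop between vowels /a/ and /o/, so it spirantizes to the fricative [z]. /t/ is a stop between vowels /i/ and /u/, so it spirantizes to the fricative [s]. → [geixazoisue].

vnozazuavoma, liosamasazisuife, jeuzizluvixeifa, geixazoisue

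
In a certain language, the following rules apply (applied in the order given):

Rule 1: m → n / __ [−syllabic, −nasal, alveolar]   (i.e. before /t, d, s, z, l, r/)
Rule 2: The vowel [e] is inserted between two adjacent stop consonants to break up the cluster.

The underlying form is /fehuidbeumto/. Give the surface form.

fehuidebeunto

Rule 1 (nasal place assimilation): /m/ precedes the alveolar consonant /t/, so it assimilates in place to [n]. /fehuidbeumto/ → fehuidbeunto.
Rule 2 (stop-cluster e-epenthesis): /d/ and /b/ form a stop–stop cluster, so [e] is inserted between them. /fehuidbeunto/ → fehuidebeunto.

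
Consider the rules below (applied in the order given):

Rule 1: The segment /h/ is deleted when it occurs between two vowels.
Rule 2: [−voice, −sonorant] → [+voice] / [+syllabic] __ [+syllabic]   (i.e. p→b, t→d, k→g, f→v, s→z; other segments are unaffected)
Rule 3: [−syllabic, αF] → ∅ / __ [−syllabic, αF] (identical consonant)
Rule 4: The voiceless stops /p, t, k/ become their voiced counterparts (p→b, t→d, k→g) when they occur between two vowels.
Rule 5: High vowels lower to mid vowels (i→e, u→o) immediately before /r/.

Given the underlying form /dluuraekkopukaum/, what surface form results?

dluoraegobugaum

Rule 1 (intervocalic h-deletion): no segment meets the environment; /dluuraekkopukaum/ is unchanged.
Rule 2 (intervocalic voicing): /p/ is a voiceless obstruent between vowels /o/ and /u/, so it voices to [b]. /k/ is a voiceless obstruent between vowels /u/ and /a/, so it voices to [g]. /dluuraekkopukaum/ → dluuraekkobugaum.
Rule 3 (degemination): /kk/ is a geminate; the first /k/ deletes. /dluuraekkobugaum/ → dluuraekobugaum.
Rule 4 (intervocalic voicing): /k/ is a voiceless stop between vowels /e/ and /o/, so it voices to [g]. /dluuraekobugaum/ → dluuraegobugaum.
Rule 5 (pre-rhotic lowering): /u/ is a high vowel immediately before /r/, so it lowers to [o]. /dluuraegobugaum/ → dluoraegobugaum.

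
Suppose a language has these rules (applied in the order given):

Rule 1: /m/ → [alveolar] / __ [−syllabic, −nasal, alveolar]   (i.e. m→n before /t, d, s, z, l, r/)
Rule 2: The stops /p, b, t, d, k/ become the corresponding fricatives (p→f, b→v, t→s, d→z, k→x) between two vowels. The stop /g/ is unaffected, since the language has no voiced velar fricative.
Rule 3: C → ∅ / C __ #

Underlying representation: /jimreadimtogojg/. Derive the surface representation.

jinreazintogoj

Rule 1 (nasal place assimilation): /m/ precedes the alveolar consonant /r/, so it assimilates in place to [n]. /m/ precedes the alveolar consonant /t/, so it assimilates in place to [n]. /jimreadimtogojg/ → jinreadintogojg.
Rule 2 (intervocalic spirantization): /d/ is a stop between vowels /a/ and /i/, so it spirantizes to the fricative [z]. /jinreadintogojg/ → jinreazintogojg.
Rule 3 (final cluster simplification): /g/ is the second consonant of a word-final cluster /jg/, so it deletes. /jinreazintogojg/ → jinreazintogoj.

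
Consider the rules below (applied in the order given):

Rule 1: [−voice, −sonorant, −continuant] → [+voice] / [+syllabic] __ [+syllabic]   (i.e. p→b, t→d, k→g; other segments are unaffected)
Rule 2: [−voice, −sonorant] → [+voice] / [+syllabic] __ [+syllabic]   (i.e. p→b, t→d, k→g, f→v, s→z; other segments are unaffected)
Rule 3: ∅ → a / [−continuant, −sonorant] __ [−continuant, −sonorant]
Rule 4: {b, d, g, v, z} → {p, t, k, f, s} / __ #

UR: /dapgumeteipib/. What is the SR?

Rule 1 (intervocalic voicing): /t/ is a voiceless stop between vowels /e/ and /e/, so it voices to [d]. /p/ is a voiceless stop between vowels /i/ and /i/, so it voices to [b]. /dapgumeteipib/ → dapgumedeibib.
Rule 2 (intervocalic voicing): no segment meets the environment; /dapgumedeibib/ is unchanged.
Rule 3 (stop-cluster a-epenthesis): /p/ and /g/ form a stop–stop cluster, so [a] is inserted between them. /dapgumedeibib/ → dapagumedeibib.
Rule 4 (final devoicing): /b/ is a voiced obstruent in word-final position, so it devoices to [p]. /dapagumedeibib/ → dapagumedeibip.

dapagumedeibip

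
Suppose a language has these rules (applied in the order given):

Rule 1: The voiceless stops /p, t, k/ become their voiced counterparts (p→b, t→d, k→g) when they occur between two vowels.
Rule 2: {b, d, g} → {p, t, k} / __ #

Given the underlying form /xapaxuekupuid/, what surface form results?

xabaxuegubuit

Rule 1 (intervocalic voicing): /p/ is a voiceless stop between vowels /a/ and /a/, so it voices to [b]. /k/ is a voiceless stop between vowels /e/ and /u/, so it voices to [g]. /p/ is a voiceless stop between vowels /u/ and /u/, so it voices to [b]. /xapaxuekupuid/ → xabaxuegubuid.
Rule 2 (final devoicing): /d/ is a voiced stop in word-final position, so it devoices to [t]. /xabaxuegubuid/ → xabaxuegubuit.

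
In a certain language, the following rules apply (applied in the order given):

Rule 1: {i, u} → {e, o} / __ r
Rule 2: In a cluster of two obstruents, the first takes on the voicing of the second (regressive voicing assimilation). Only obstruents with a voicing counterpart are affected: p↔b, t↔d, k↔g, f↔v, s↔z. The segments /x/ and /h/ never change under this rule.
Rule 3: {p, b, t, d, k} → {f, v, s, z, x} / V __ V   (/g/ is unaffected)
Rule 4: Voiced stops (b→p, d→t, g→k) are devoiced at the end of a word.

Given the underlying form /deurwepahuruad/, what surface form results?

deorwefahoruat

Rule 1 (pre-rhotic lowering): /u/ is a high vowel immediately before /r/, so it lowers to [o]. /u/ is a high vowel immediately before /r/, so it lowers to [o]. /deurwepahuruad/ → deorwepahoruad.
Rule 2 (regressive voicing assimilation): no segment meets the environment; /deorwepahoruad/ is unchanged.
Rule 3 (intervocalic spirantization): /p/ is a stop between vowels /e/ and /a/, so it spirantizes to the fricative [f]. /deorwepahoruad/ → deorwefahoruad.
Rule 4 (final devoicing): /d/ is a voiced stop in word-final position, so it devoices to [t]. /deorwefahoruad/ → deorwefahoruat.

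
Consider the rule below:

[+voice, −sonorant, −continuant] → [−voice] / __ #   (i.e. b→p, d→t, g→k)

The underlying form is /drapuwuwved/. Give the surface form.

drapuwuwvet

Scanning /drapuwuwved/: /d/ at position 1 is not in the conditioning environment; /d/ is a voiced stop in word-final position, so it devoices to [t].
Result: [drapuwuwvet].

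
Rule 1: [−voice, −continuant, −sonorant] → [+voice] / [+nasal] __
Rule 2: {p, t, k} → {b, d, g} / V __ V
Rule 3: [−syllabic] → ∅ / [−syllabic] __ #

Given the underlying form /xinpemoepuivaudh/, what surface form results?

Rule 1 (post-nasal voicing): /p/ is a voiceless stop immediately after the nasal /n/, so it voices to [b]. /xinpemoepuivaudh/ → xinbemoepuivaudh.
Rule 2 (intervocalic voicing): /p/ is a voiceless stop between vowels /e/ and /u/, so it voices to [b]. /xinbemoepuivaudh/ → xinbemoebuivaudh.
Rule 3 (final cluster simplification): /h/ is the second consonant of a word-final cluster /dh/, so it deletes. /xinbemoebuivaudh/ → xinbemoebuivaud.

xinbemoebuivaud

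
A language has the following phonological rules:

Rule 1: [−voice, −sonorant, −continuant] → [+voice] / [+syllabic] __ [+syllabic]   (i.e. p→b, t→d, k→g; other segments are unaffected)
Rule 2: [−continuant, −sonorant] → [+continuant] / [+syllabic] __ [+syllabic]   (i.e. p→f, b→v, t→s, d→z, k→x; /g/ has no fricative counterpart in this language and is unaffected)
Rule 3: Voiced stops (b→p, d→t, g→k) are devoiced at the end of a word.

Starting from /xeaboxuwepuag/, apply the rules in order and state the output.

Rule 1 (intervocalic voicing): /p/ is a voiceless stop between vowels /e/ and /u/, so it voices to [b]. /xeaboxuwepuag/ → xeaboxuwebuag.
Rule 2 (intervocalic spirantization): /b/ is a stop between vowels /a/ and /o/, so it spirantizes to the fricative [v]. /b/ is a stop between vowels /e/ and /u/, so it spirantizes to the fricative [v]. /xeaboxuwebuag/ → xeavoxuwevuag.
Rule 3 (final devoicing): /g/ is a voiced stop in word-final position, so it devoices to [k]. /xeavoxuwevuag/ → xeavoxuwevuak.

xeavoxuwevuak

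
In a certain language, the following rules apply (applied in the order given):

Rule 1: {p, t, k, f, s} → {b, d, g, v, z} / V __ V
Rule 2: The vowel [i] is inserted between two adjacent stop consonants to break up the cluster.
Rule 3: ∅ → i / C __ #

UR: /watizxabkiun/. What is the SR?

Rule 1 (intervocalic voicing): /t/ is a voiceless obstruent between vowels /a/ and /i/, so it voices to [d]. /watizxabkiun/ → wadizxabkiun.
Rule 2 (stop-cluster i-epenthesis): /b/ and /k/ form a stop–stop cluster, so [i] is inserted between them. /wadizxabkiun/ → wadizxabikiun.
Rule 3 (final i-epenthesis): the form ends in the consonant /n/, so [i] is inserted word-finally. /wadizxabikiun/ → wadizxabikiuni.

wadizxabikiuni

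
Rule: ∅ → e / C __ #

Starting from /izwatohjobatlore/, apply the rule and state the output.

No segment of /izwatohjobatlore/ meets the structural description of the rule, so the form surfaces unchanged.

izwatohjobatlore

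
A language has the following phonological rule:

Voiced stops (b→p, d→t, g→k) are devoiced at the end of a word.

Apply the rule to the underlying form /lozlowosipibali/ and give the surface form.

lozlowosipibali

No segment of /lozlowosipibali/ meets the structural description of the rule, so the form surfaces unchanged.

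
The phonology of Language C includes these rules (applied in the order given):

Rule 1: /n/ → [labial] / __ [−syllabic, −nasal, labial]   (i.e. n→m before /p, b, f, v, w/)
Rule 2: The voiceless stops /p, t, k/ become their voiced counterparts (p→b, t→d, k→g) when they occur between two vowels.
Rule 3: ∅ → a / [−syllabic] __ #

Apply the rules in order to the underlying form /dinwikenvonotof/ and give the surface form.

dimwigemvonodofa

Rule 1 (nasal place assimilation): /n/ precedes the labial consonant /w/, so it assimilates in place to [m]. /n/ precedes the labial consonant /v/, so it assimilates in place to [m]. /dinwikenvonotof/ → dimwikemvonotof.
Rule 2 (intervocalic voicing): /k/ is a voiceless stop between vowels /i/ and /e/, so it voices to [g]. /t/ is a voiceless stop between vowels /o/ and /o/, so it voices to [d]. /dimwikemvonotof/ → dimwigemvonodof.
Rule 3 (final a-epenthesis): the form ends in the consonant /f/, so [a] is inserted word-finally. /dimwigemvonodof/ → dimwigemvonodofa.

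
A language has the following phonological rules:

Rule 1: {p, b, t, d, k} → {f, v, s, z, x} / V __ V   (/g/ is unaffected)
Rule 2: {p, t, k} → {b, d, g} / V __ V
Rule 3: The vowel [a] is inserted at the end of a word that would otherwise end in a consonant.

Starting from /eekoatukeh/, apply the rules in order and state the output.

Rule 1 (intervocalic spirantization): /k/ is a stop between vowels /e/ and /o/, so it spirantizes to the fricative [x]. /t/ is a stop between vowels /a/ and /u/, so it spirantizes to the fricative [s]. /k/ is a stop between vowels /u/ and /e/, so it spirantizes to the fricative [x]. /eekoatukeh/ → eexoasuxeh.
Rule 2 (intervocalic voicing): no segment meets the environment; /eexoasuxeh/ is unchanged.
Rule 3 (final a-epenthesis): the form ends in the consonant /h/, so [a] is inserted word-finally. /eexoasuxeh/ → eexoasuxeha.

eexoasuxeha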